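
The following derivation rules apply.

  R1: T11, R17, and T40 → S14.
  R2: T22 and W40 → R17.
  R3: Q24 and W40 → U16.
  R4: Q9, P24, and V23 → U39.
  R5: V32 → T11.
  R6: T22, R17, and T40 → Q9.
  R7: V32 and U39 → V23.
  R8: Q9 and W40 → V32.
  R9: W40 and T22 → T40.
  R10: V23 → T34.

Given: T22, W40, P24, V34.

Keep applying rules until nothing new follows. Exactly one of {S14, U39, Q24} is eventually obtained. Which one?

W40 and T22 hold, so T40 follows (R9).
From T22 and W40, R2 gives R17.
T22, R17, and T40 hold, so Q9 follows (R6).
From Q9 and W40, R8 gives V32.
From V32, R5 gives T11.
From T11, R17, and T40, R1 gives S14.
U39 would need Q9, P24, and V23 (R4), but V23 is never established. No rule produces Q24, and it is not given.

S14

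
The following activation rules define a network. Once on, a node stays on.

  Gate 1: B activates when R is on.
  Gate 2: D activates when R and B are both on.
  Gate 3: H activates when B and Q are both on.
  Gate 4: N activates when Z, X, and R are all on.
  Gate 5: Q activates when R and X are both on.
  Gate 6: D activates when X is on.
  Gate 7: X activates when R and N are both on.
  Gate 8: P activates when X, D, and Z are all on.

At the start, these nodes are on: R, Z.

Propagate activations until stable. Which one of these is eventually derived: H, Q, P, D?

Gate 1: R on → B on.
Gate 2: R and B on → D on.
Q would need R and X (Gate 5), but X never turns on. H would need B and Q (Gate 3), but Q never turns on. P would need X, D, and Z (Gate 8), but X never turns on.

D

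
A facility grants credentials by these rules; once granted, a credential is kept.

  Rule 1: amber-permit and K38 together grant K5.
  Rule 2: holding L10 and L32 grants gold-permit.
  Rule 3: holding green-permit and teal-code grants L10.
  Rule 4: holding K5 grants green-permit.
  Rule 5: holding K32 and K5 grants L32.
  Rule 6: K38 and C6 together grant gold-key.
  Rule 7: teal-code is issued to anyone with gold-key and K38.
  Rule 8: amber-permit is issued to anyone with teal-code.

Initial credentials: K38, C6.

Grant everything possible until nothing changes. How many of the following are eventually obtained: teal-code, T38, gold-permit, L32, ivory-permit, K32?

Holding K38 and C6 grants gold-key (Rule 6).
Holding gold-key and K38 grants teal-code (Rule 7).
teal-code: reached.
No rule produces T38, and it is not given.
gold-permit would need L10 and L32 (Rule 2), but L32 is never granted.
L32 would need K32 and K5 (Rule 5), but K32 is never granted.
No rule produces ivory-permit, and it is not given.
No rule produces K32, and it is not given.
Reached: teal-code — 1 of the 6.

1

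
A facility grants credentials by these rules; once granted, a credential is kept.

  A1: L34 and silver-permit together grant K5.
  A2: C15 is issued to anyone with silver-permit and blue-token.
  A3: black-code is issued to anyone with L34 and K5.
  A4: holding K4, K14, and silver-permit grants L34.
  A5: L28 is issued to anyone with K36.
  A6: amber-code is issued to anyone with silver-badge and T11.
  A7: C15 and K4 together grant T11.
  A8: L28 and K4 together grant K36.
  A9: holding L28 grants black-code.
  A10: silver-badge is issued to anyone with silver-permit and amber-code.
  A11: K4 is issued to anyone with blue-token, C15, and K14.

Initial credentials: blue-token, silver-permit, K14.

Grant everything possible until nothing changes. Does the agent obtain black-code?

Holding silver-permit and blue-token grants C15 (A2).
Holding blue-token, C15, and K14 grants K4 (A11).
Holding K4, K14, and silver-permit grants L34 (A4).
Holding L34 and silver-permit grants K5 (A1).
Holding L34 and K5 grants black-code (A3).

Yes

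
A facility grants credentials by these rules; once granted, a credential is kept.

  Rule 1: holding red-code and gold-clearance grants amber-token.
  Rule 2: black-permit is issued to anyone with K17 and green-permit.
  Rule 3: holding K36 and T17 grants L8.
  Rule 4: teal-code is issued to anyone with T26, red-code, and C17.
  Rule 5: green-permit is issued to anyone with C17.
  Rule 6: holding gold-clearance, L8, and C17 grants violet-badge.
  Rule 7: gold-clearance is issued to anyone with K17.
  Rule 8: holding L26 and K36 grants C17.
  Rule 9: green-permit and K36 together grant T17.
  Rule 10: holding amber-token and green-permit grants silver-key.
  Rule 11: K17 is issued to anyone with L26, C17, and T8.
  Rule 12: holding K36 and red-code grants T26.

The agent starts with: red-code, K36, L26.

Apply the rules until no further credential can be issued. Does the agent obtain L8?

Holding L26 and K36 grants C17 (Rule 8).
Holding C17 grants green-permit (Rule 5).
Holding green-permit and K36 grants T17 (Rule 9).
Holding K36 and T17 grants L8 (Rule 3).

Yes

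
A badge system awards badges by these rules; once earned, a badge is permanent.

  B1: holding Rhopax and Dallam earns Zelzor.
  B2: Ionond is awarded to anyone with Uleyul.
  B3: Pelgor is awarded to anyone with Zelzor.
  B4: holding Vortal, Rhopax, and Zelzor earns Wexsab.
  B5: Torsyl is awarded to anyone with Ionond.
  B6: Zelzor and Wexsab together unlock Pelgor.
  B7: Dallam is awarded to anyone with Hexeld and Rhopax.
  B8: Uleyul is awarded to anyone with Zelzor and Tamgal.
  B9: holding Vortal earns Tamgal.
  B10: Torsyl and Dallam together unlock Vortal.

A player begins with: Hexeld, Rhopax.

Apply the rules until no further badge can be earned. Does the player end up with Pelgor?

With Hexeld and Rhopax, Dallam is earned (B7).
With Rhopax and Dallam, Zelzor is earned (B1).
With Zelzor, Pelgor is earned (B3).

Yes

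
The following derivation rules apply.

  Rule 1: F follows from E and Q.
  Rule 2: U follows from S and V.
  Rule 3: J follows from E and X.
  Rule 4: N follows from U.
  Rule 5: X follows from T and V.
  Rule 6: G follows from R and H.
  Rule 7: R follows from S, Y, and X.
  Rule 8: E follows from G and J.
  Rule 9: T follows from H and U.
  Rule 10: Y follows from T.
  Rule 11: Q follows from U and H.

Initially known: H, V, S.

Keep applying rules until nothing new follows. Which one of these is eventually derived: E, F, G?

G

From S and V, Rule 2 gives U.
From H and U, Rule 9 gives T.
From T, Rule 10 gives Y.
From T and V, Rule 5 gives X.
S, Y, and X hold, so R follows (Rule 7).
From R and H, Rule 6 gives G.
F would need E and Q (Rule 1), but E is never established. E would need G and J (Rule 8), but J is never established.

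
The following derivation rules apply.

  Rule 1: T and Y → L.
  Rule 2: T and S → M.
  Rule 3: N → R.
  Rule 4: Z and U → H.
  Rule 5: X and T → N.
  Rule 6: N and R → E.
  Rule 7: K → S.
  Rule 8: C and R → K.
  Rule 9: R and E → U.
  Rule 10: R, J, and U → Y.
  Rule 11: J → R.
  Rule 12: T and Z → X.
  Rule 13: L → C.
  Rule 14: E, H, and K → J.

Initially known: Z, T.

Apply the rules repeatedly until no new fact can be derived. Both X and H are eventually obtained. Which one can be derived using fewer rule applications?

X

X: From T and Z, Rule 12 gives X. [1 rule application]
H: T and Z hold, so X follows (Rule 12). From X and T, Rule 5 gives N. N holds, so R follows (Rule 3). N and R hold, so E follows (Rule 6). R and E hold, so U follows (Rule 9). From Z and U, Rule 4 gives H. [6 rule applications]
X needs fewer.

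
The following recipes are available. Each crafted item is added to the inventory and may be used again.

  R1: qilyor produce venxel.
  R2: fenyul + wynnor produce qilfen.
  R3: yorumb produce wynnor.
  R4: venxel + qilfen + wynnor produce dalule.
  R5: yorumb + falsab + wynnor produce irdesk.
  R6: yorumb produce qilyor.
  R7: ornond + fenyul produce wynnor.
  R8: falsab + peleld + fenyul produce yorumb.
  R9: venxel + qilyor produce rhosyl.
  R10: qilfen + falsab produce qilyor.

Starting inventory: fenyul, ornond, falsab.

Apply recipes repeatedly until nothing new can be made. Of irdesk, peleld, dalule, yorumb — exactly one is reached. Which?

dalule

ornond + fenyul → wynnor (R7).
Using R2, fenyul and wynnor make qilfen.
qilfen + falsab → qilyor (R10).
qilyor → venxel (R1).
venxel + qilfen + wynnor → dalule (R4).
irdesk would need yorumb, falsab, and wynnor (R5), but yorumb is never obtained. yorumb would need falsab, peleld, and fenyul (R8), but peleld is never obtained. No rule produces peleld, and it is not given.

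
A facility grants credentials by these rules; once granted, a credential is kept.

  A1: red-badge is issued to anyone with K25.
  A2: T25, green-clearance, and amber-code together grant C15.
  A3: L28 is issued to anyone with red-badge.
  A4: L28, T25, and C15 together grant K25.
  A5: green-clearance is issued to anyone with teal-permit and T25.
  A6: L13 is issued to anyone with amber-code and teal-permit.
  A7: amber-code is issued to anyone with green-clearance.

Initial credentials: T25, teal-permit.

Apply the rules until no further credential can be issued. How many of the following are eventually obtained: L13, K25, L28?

Holding teal-permit and T25 grants green-clearance (A5).
Holding green-clearance grants amber-code (A7).
Holding amber-code and teal-permit grants L13 (A6).
L13: reached.
K25 would need L28, T25, and C15 (A4), but L28 is never granted.
L28 would need red-badge (A3), but red-badge is never granted.
Reached: L13 — 1 of the 3.

1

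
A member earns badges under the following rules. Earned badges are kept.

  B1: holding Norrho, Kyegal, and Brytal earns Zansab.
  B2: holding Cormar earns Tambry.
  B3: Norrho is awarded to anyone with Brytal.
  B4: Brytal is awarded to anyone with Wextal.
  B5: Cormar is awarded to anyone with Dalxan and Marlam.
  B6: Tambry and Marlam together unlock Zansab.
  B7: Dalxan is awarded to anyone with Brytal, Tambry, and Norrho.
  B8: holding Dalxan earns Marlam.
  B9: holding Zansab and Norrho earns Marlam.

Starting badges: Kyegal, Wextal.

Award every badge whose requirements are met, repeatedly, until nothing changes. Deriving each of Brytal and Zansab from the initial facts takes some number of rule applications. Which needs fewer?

Brytal: With Wextal, Brytal is earned (B4). [1 rule application]
Zansab: With Wextal, Brytal is earned (B4). With Brytal, Norrho is earned (B3). With Norrho, Kyegal, and Brytal, Zansab is earned (B1). [3 rule applications]
Brytal needs fewer.

Brytal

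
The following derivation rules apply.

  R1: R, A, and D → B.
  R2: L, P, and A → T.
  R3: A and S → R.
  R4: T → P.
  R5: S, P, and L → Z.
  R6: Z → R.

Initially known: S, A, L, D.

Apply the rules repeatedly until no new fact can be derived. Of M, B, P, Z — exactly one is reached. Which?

A and S hold, so R follows (R3).
R, A, and D hold, so B follows (R1).
P would need T (R4), but T is never established. No rule produces M, and it is not given. Z would need S, P, and L (R5), but P is never established.

B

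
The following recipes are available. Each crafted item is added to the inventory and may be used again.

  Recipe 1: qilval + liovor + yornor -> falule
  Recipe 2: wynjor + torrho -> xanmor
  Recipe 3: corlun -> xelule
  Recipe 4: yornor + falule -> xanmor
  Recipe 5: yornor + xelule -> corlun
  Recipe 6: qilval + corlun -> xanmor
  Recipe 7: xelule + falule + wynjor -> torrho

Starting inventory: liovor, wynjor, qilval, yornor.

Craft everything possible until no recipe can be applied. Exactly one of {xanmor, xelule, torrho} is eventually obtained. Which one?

xanmor

qilval + liovor + yornor -> falule (Recipe 1).
Using Recipe 4, yornor and falule make xanmor.
xelule would need corlun (Recipe 3), but corlun is never obtained. torrho would need xelule, falule, and wynjor (Recipe 7), but xelule is never obtained.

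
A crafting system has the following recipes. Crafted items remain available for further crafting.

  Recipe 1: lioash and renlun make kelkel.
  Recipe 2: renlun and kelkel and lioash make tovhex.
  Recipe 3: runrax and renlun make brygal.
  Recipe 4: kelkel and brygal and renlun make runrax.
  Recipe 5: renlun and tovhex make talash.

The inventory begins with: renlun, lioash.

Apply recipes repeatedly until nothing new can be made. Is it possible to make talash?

Yes

lioash and renlun → kelkel (Recipe 1).
Using Recipe 2, renlun, kelkel, and lioash make tovhex.
Using Recipe 5, renlun and tovhex make talash.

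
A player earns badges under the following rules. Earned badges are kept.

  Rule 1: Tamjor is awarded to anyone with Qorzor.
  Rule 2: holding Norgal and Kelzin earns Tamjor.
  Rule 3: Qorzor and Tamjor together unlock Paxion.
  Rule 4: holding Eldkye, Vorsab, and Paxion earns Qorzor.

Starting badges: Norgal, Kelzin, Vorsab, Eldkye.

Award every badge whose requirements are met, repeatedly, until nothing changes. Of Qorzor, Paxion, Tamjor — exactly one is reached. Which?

Tamjor

With Norgal and Kelzin, Tamjor is earned (Rule 2).
Qorzor would need Eldkye, Vorsab, and Paxion (Rule 4), but Paxion is never earned. Paxion would need Qorzor and Tamjor (Rule 3), but Qorzor is never earned.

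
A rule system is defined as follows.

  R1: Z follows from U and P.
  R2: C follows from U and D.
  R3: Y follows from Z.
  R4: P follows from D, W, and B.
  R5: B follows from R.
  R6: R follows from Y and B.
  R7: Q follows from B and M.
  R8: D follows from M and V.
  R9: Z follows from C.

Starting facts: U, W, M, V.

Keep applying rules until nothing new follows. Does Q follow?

No

Q would need B and M (R7), but B is never established.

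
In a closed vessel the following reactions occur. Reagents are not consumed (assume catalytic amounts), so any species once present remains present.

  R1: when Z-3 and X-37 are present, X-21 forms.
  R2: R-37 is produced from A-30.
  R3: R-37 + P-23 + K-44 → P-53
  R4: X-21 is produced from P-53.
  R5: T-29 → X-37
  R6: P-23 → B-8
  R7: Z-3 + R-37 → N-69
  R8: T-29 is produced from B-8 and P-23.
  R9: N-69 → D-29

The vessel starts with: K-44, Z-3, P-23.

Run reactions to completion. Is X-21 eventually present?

P-23 present → B-8 forms (R6).
B-8 and P-23 present → T-29 forms (R8).
T-29 present → X-37 forms (R5).
Z-3 and X-37 present → X-21 forms (R1).

Yes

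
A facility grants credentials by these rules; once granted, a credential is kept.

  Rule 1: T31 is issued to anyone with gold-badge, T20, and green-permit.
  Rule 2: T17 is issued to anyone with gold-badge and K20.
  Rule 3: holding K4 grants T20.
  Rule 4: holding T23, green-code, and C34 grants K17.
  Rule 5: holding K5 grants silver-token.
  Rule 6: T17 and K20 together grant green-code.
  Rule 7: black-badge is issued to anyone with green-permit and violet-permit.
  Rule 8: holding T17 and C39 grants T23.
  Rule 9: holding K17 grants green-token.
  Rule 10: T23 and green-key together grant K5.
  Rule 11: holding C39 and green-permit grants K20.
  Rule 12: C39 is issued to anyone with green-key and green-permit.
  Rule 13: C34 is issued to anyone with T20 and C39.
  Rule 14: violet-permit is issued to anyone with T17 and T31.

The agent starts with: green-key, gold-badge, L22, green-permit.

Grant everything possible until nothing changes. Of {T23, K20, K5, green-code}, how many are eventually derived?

Holding green-key and green-permit grants C39 (Rule 12).
Holding C39 and green-permit grants K20 (Rule 11).
Holding gold-badge and K20 grants T17 (Rule 2).
Holding T17 and C39 grants T23 (Rule 8).
Holding T17 and K20 grants green-code (Rule 6).
Holding T23 and green-key grants K5 (Rule 10).
T23: reached.
K20: reached.
K5: reached.
green-code: reached.
All 4 are reached.

4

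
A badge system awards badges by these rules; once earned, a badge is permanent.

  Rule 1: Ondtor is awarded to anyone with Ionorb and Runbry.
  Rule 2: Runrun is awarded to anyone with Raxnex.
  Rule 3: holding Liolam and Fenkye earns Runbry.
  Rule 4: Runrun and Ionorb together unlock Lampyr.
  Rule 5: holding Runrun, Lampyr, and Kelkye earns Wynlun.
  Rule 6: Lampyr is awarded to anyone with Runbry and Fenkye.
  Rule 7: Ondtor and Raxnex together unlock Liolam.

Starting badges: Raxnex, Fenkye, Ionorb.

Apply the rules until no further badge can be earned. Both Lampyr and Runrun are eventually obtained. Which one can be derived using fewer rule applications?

Runrun: With Raxnex, Runrun is earned (Rule 2). [1 rule application]
Lampyr: With Raxnex, Runrun is earned (Rule 2). With Runrun and Ionorb, Lampyr is earned (Rule 4). [2 rule applications]
Runrun needs fewer.

Runrun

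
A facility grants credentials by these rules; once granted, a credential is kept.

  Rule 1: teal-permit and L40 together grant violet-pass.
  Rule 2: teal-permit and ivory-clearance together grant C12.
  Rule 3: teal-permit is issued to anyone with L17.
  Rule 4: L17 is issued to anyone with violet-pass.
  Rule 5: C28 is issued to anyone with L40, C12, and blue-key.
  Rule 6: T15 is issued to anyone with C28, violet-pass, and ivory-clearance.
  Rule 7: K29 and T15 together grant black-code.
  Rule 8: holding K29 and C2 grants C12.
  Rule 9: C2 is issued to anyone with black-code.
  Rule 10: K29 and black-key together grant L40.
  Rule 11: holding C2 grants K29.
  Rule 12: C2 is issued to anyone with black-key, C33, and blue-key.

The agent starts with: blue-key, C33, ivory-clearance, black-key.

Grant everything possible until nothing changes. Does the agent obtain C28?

Yes

Holding black-key, C33, and blue-key grants C2 (Rule 12).
Holding C2 grants K29 (Rule 11).
Holding K29 and black-key grants L40 (Rule 10).
Holding K29 and C2 grants C12 (Rule 8).
Holding L40, C12, and blue-key grants C28 (Rule 5).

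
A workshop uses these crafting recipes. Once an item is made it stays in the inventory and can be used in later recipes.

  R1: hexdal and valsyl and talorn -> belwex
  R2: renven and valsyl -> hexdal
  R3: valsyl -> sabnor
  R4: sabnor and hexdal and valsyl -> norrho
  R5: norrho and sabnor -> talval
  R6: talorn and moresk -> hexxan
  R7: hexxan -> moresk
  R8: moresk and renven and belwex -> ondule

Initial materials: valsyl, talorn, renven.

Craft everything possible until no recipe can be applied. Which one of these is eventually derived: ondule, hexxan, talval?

renven and valsyl -> hexdal (R2).
valsyl -> sabnor (R3).
Using R4, sabnor, hexdal, and valsyl make norrho.
norrho and sabnor -> talval (R5).
ondule would need moresk, renven, and belwex (R8), but moresk is never obtained. hexxan would need talorn and moresk (R6), but moresk is never obtained.

talval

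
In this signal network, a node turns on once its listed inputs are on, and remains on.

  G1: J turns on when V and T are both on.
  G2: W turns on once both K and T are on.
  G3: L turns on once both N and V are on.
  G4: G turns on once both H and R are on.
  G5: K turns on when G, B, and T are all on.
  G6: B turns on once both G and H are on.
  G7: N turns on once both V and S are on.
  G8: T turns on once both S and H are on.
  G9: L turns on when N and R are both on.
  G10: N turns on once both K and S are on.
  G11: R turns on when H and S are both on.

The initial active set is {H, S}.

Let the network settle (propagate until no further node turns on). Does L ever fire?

S and H are on, so T turns on (G8).
G11: H and S on → R on.
H and R are on, so G turns on (G4).
G6: G and H on → B on.
G, B, and T are on, so K turns on (G5).
K and S are on, so N turns on (G10).
G9: N and R on → L on.

Yes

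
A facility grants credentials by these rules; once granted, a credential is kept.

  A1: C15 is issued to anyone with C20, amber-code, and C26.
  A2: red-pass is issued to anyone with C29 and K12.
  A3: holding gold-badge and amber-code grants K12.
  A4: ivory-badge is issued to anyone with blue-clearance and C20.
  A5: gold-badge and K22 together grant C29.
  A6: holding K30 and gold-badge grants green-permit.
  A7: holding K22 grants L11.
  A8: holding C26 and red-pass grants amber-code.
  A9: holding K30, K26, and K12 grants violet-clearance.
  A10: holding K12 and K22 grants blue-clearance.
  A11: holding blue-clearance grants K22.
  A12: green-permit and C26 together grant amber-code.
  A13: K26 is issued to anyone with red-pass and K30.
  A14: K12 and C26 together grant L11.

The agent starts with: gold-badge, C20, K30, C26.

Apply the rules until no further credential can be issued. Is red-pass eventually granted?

red-pass would need C29 and K12 (A2), but C29 is never granted.

No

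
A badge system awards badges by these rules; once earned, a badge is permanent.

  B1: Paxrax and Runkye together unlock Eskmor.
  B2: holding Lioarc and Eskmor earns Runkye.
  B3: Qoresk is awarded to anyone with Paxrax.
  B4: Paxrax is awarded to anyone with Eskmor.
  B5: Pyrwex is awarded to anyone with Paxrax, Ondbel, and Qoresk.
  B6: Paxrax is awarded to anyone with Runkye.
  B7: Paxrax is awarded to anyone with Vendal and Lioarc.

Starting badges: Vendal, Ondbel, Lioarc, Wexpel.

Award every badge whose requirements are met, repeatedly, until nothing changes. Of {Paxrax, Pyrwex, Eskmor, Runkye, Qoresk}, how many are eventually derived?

3

With Vendal and Lioarc, Paxrax is earned (B7).
With Paxrax, Qoresk is earned (B3).
With Paxrax, Ondbel, and Qoresk, Pyrwex is earned (B5).
Paxrax: reached.
Pyrwex: reached.
Eskmor would need Paxrax and Runkye (B1), but Runkye is never earned.
Runkye would need Lioarc and Eskmor (B2), but Eskmor is never earned.
Qoresk: reached.
Reached: Paxrax, Pyrwex, and Qoresk — 3 of the 5.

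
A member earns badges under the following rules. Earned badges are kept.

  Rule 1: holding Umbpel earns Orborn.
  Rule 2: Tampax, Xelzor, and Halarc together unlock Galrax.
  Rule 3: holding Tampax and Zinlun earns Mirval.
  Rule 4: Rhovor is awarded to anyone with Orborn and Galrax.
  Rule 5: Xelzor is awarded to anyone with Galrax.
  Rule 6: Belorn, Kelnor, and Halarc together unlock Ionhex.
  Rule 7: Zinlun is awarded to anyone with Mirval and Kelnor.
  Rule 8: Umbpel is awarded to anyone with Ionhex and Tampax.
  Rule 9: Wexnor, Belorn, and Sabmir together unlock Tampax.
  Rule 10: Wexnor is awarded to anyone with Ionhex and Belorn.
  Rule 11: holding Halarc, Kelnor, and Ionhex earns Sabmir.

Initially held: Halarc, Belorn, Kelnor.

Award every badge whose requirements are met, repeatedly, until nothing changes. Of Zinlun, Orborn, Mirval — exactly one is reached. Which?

With Belorn, Kelnor, and Halarc, Ionhex is earned (Rule 6).
With Halarc, Kelnor, and Ionhex, Sabmir is earned (Rule 11).
With Ionhex and Belorn, Wexnor is earned (Rule 10).
With Wexnor, Belorn, and Sabmir, Tampax is earned (Rule 9).
With Ionhex and Tampax, Umbpel is earned (Rule 8).
With Umbpel, Orborn is earned (Rule 1).
Zinlun would need Mirval and Kelnor (Rule 7), but Mirval is never earned. Mirval would need Tampax and Zinlun (Rule 3), but Zinlun is never earned.

Orborn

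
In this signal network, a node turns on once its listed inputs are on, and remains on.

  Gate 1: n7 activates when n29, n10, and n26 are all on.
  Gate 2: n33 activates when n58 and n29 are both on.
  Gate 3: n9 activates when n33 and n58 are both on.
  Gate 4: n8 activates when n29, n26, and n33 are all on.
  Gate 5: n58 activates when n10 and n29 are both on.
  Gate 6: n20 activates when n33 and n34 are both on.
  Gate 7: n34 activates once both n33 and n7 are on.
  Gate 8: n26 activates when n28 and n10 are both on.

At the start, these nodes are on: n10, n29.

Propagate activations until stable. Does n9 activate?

Yes

n10 and n29 are on, so n58 activates (Gate 5).
Gate 2: n58 and n29 on → n33 on.
Gate 3: n33 and n58 on → n9 on.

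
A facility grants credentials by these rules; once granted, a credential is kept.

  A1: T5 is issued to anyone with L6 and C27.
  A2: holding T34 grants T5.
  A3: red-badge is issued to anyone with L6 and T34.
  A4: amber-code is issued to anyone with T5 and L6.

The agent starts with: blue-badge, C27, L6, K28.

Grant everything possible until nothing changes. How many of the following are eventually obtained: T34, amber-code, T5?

2

Holding L6 and C27 grants T5 (A1).
Holding T5 and L6 grants amber-code (A4).
No rule produces T34, and it is not given.
amber-code: reached.
T5: reached.
Reached: amber-code and T5 — 2 of the 3.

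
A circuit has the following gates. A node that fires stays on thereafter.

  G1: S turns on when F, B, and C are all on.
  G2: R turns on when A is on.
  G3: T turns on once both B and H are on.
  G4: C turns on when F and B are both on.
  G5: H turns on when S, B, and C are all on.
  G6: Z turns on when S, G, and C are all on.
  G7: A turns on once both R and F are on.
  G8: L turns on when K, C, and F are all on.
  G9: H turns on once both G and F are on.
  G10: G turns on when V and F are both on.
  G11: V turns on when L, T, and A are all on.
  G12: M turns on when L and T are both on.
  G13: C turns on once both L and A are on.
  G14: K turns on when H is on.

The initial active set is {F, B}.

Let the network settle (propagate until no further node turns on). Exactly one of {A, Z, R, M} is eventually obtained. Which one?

M

G4: F and B on → C on.
F, B, and C are on, so S turns on (G1).
G5: S, B, and C on → H on.
H is on, so K turns on (G14).
G3: B and H on → T on.
K, C, and F are on, so L turns on (G8).
G12: L and T on → M on.
R would need A (G2), but A never turns on. Z would need S, G, and C (G6), but G never turns on. A would need R and F (G7), but R never turns on.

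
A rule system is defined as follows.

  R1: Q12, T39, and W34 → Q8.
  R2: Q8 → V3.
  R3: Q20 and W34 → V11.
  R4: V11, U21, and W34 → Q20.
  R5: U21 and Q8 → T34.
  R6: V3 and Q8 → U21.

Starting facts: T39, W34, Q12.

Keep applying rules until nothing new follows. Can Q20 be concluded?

Q20 would need V11, U21, and W34 (R4), but V11 is never established.

No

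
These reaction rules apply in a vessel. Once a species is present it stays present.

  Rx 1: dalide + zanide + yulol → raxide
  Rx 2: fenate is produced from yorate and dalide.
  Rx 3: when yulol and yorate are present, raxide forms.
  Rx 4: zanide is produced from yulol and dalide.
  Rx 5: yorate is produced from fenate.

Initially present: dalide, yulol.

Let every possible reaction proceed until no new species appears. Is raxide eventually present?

Yes

yulol and dalide present → zanide forms (Rx 4).
dalide, zanide, and yulol present → raxide forms (Rx 1).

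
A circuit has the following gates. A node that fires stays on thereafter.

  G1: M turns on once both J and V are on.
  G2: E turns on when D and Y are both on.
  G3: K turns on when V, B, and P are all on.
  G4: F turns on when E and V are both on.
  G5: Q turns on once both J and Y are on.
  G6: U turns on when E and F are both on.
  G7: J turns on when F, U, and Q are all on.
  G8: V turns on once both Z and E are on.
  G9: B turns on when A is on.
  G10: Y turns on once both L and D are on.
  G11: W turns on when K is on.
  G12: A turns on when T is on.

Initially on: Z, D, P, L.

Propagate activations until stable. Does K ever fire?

No

K would need V, B, and P (G3), but B never turns on.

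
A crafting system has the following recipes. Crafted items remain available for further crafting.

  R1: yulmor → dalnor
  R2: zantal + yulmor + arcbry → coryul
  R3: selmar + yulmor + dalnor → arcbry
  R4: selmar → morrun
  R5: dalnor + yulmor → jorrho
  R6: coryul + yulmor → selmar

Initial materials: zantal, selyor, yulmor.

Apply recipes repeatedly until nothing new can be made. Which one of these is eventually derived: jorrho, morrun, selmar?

jorrho

Using R1, yulmor makes dalnor.
Using R5, dalnor and yulmor make jorrho.
selmar would need coryul and yulmor (R6), but coryul is never obtained. morrun would need selmar (R4), but selmar is never obtained.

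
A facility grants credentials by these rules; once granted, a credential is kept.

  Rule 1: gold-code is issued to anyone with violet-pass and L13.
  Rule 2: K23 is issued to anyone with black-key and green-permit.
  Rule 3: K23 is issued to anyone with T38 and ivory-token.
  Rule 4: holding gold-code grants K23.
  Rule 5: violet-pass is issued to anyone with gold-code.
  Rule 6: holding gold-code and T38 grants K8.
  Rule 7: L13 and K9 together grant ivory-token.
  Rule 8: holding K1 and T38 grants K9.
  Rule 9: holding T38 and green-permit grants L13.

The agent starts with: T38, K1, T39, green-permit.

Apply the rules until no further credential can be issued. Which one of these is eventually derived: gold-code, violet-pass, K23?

Holding T38 and green-permit grants L13 (Rule 9).
Holding K1 and T38 grants K9 (Rule 8).
Holding L13 and K9 grants ivory-token (Rule 7).
Holding T38 and ivory-token grants K23 (Rule 3).
violet-pass would need gold-code (Rule 5), but gold-code is never granted. gold-code would need violet-pass and L13 (Rule 1), but violet-pass is never granted.

K23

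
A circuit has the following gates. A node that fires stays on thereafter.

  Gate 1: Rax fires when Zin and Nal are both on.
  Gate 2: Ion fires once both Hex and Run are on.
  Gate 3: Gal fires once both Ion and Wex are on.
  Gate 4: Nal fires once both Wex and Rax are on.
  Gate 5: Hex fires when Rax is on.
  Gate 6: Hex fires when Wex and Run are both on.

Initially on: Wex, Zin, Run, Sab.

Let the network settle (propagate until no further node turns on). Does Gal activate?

Gate 6: Wex and Run on → Hex on.
Gate 2: Hex and Run on → Ion on.
Gate 3: Ion and Wex on → Gal on.

Yes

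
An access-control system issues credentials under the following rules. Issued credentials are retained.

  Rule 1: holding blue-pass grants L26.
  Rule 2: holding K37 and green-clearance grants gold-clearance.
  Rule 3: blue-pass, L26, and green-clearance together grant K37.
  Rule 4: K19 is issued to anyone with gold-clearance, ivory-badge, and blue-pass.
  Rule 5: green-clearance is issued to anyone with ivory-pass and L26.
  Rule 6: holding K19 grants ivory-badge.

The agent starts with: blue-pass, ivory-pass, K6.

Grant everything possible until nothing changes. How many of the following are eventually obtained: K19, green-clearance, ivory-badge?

Holding blue-pass grants L26 (Rule 1).
Holding ivory-pass and L26 grants green-clearance (Rule 5).
K19 would need gold-clearance, ivory-badge, and blue-pass (Rule 4), but ivory-badge is never granted.
green-clearance: reached.
ivory-badge would need K19 (Rule 6), but K19 is never granted.
Reached: green-clearance — 1 of the 3.

1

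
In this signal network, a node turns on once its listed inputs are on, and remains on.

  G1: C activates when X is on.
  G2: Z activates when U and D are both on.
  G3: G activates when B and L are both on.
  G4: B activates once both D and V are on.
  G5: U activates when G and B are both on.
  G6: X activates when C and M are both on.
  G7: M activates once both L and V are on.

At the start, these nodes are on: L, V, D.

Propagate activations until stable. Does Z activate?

G4: D and V on → B on.
G3: B and L on → G on.
G and B are on, so U activates (G5).
U and D are on, so Z activates (G2).

Yes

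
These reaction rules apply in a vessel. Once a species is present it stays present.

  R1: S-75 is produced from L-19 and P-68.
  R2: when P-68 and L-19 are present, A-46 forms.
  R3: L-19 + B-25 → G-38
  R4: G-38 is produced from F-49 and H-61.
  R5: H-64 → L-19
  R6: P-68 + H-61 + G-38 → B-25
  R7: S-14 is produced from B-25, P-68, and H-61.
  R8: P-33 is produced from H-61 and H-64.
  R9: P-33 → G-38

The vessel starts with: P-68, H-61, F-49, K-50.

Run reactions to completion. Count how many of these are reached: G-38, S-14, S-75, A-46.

2

F-49 and H-61 present → G-38 forms (R4).
P-68, H-61, and G-38 present → B-25 forms (R6).
B-25, P-68, and H-61 present → S-14 forms (R7).
G-38: reached.
S-14: reached.
S-75 would need L-19 and P-68 (R1), but L-19 never forms.
A-46 would need P-68 and L-19 (R2), but L-19 never forms.
Reached: G-38 and S-14 — 2 of the 4.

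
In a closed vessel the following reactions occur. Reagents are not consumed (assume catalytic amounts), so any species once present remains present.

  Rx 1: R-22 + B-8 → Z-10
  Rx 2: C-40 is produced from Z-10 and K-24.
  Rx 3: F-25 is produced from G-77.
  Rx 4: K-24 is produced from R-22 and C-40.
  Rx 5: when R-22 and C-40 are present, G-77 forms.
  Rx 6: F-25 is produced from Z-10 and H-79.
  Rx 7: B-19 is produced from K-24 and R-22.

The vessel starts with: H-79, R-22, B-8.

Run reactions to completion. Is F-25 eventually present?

Yes

R-22 and B-8 present → Z-10 forms (Rx 1).
Z-10 and H-79 present → F-25 forms (Rx 6).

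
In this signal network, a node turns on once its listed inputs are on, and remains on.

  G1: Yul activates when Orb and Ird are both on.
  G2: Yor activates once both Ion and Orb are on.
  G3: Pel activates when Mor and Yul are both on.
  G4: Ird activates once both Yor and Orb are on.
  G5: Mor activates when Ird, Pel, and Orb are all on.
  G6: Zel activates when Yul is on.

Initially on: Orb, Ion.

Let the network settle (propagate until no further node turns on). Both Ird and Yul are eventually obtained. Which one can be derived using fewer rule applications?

Ird: G2: Ion and Orb on → Yor on. Yor and Orb are on, so Ird activates (G4). [2 rule applications]
Yul: Ion and Orb are on, so Yor activates (G2). G4: Yor and Orb on → Ird on. G1: Orb and Ird on → Yul on. [3 rule applications]
Ird needs fewer.

Ird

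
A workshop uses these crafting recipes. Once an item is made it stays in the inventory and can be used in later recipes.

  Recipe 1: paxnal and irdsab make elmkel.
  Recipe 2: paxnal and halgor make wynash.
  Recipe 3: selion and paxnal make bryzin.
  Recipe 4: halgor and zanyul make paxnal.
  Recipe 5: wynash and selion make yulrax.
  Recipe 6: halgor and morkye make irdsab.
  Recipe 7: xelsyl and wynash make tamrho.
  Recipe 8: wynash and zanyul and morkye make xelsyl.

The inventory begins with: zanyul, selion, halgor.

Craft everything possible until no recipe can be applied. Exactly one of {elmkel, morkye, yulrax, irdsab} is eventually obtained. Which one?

yulrax

halgor and zanyul → paxnal (Recipe 4).
Using Recipe 2, paxnal and halgor make wynash.
Using Recipe 5, wynash and selion make yulrax.
irdsab would need halgor and morkye (Recipe 6), but morkye is never obtained. No rule produces morkye, and it is not given. elmkel would need paxnal and irdsab (Recipe 1), but irdsab is never obtained.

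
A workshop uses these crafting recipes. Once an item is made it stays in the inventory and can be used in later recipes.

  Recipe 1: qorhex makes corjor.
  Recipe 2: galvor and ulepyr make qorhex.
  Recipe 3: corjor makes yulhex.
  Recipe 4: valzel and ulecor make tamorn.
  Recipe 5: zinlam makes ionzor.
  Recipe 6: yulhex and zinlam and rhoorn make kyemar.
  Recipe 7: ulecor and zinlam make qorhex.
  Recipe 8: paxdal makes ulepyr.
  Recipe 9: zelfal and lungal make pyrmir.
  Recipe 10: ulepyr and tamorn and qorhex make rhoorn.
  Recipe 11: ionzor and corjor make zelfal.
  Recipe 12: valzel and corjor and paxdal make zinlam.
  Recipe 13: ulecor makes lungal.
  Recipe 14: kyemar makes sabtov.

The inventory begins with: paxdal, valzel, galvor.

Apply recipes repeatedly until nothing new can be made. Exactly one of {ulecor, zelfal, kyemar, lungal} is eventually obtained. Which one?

Using Recipe 8, paxdal makes ulepyr.
Using Recipe 2, galvor and ulepyr make qorhex.
Using Recipe 1, qorhex makes corjor.
Using Recipe 12, valzel, corjor, and paxdal make zinlam.
Using Recipe 5, zinlam makes ionzor.
ionzor and corjor → zelfal (Recipe 11).
lungal would need ulecor (Recipe 13), but ulecor is never obtained. kyemar would need yulhex, zinlam, and rhoorn (Recipe 6), but rhoorn is never obtained. No rule produces ulecor, and it is not given.

zelfal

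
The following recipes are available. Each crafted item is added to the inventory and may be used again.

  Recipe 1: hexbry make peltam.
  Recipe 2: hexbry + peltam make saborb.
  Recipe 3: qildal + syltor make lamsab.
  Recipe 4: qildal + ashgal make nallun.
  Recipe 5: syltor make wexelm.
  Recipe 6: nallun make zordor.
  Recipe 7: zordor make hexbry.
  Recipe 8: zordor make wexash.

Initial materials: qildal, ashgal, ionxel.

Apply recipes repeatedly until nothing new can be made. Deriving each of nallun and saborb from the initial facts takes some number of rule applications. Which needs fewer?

nallun: qildal + ashgal → nallun (Recipe 4). [1 rule application]
saborb: qildal + ashgal → nallun (Recipe 4). Using Recipe 6, nallun makes zordor. Using Recipe 7, zordor makes hexbry. hexbry → peltam (Recipe 1). hexbry + peltam → saborb (Recipe 2). [5 rule applications]
nallun needs fewer.

nallun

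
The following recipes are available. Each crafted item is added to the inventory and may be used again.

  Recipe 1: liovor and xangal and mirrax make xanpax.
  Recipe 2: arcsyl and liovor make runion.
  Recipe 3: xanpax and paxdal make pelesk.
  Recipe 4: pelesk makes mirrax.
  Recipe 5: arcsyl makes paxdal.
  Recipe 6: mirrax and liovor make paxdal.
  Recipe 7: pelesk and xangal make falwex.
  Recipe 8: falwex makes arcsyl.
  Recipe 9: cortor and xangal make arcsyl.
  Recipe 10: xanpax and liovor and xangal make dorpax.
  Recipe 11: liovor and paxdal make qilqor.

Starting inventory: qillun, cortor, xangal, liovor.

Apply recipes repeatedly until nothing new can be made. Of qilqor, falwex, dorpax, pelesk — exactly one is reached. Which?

qilqor

Using Recipe 9, cortor and xangal make arcsyl.
Using Recipe 5, arcsyl makes paxdal.
Using Recipe 11, liovor and paxdal make qilqor.
dorpax would need xanpax, liovor, and xangal (Recipe 10), but xanpax is never obtained. falwex would need pelesk and xangal (Recipe 7), but pelesk is never obtained. pelesk would need xanpax and paxdal (Recipe 3), but xanpax is never obtained.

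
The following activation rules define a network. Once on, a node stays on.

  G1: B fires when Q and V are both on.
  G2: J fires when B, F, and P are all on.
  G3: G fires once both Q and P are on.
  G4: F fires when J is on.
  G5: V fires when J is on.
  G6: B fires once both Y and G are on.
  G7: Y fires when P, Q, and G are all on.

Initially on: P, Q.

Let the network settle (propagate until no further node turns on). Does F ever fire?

No

F would need J (G4), but J never turns on.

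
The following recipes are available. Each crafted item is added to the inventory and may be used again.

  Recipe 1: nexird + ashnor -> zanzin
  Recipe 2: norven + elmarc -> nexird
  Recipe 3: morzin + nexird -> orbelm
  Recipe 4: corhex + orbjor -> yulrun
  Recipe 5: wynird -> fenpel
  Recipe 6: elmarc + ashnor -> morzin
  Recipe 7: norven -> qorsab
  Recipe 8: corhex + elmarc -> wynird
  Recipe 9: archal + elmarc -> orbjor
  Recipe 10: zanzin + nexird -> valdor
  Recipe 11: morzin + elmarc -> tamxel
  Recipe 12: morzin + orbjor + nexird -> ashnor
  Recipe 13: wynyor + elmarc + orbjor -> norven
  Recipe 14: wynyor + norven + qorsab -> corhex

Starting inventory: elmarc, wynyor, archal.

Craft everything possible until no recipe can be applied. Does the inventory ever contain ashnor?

ashnor would need morzin, orbjor, and nexird (Recipe 12), but morzin is never obtained.

No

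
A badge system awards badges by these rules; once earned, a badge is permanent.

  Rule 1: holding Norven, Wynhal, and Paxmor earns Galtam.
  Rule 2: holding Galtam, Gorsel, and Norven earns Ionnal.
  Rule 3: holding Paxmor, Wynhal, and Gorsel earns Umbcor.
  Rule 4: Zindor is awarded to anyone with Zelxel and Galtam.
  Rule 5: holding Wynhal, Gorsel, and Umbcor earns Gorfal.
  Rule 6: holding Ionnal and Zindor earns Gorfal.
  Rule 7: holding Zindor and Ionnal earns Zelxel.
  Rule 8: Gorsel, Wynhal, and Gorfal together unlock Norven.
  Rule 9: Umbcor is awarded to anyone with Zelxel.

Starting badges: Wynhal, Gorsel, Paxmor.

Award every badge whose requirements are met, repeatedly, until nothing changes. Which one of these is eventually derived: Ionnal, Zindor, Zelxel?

With Paxmor, Wynhal, and Gorsel, Umbcor is earned (Rule 3).
With Wynhal, Gorsel, and Umbcor, Gorfal is earned (Rule 5).
With Gorsel, Wynhal, and Gorfal, Norven is earned (Rule 8).
With Norven, Wynhal, and Paxmor, Galtam is earned (Rule 1).
With Galtam, Gorsel, and Norven, Ionnal is earned (Rule 2).
Zelxel would need Zindor and Ionnal (Rule 7), but Zindor is never earned. Zindor would need Zelxel and Galtam (Rule 4), but Zelxel is never earned.

Ionnal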